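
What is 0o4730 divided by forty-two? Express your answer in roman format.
Convert 0o4730 (octal) → 4×512 + 7×64 + 3×8 = 2520 (decimal)
Convert forty-two (English words) → 42 (decimal)
Compute 2520 ÷ 42 = 60
Convert 60 (decimal) → 60 = 50 + 10 → LX (Roman numeral)
LX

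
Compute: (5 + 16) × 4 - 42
Parentheses first: 5 + 16 = 21
Multiply: 21 × 4 = 84
Subtract: 84 - 42 = 42
42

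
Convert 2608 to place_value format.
Convert 2608 (decimal) → 2608 = 2×1000 + 6×100 + 8 → 2 thousands, 6 hundreds, 8 ones (place-value notation)
2 thousands, 6 hundreds, 8 ones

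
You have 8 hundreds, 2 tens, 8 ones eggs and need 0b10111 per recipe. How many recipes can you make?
Convert 8 hundreds, 2 tens, 8 ones (place-value notation) → 8×100 + 2×10 + 8 = 828 (decimal)
Convert 0b10111 (binary) → 16 + 4 + 2 + 1 = 23 (decimal)
Compute 828 ÷ 23 = 36
36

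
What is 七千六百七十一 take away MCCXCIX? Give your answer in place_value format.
Convert 七千六百七十一 (Chinese numeral) → 7×1000 + 6×100 + 7×10 + 1 = 7671 (decimal)
Convert MCCXCIX (Roman numeral) → 1000 + 100 + 100 + 90 + 9 = 1299 (decimal)
Compute 7671 - 1299 = 6372
Convert 6372 (decimal) → 6372 = 6×1000 + 3×100 + 7×10 + 2 → 6 thousands, 3 hundreds, 7 tens, 2 ones (place-value notation)
6 thousands, 3 hundreds, 7 tens, 2 ones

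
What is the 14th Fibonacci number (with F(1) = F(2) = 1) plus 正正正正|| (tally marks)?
The 14th Fibonacci number (with F(1) = F(2) = 1): 1, 1, 2, 3, 5, 8, 13, 21, 34, 55, 89, 144, 233, 377 → 377
Convert 正正正正|| (tally marks) → 5 + 5 + 5 + 5 + 2 = 22 (decimal)
Compute 377 + 22 = 399
399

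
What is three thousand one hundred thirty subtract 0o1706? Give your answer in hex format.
Convert three thousand one hundred thirty (English words) → 3×1000 + 1×100 + 30 = 3130 (decimal)
Convert 0o1706 (octal) → 1×512 + 7×64 + 6 = 966 (decimal)
Compute 3130 - 966 = 2164
Convert 2164 (decimal) → 2164 = 8×256 + 7×16 + 4 → 0x874 (hexadecimal)
0x874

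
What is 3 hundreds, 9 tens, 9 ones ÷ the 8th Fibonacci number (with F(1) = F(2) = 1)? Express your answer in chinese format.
Convert 3 hundreds, 9 tens, 9 ones (place-value notation) → 3×100 + 9×10 + 9 = 399 (decimal)
Convert the 8th Fibonacci number (with F(1) = F(2) = 1) (Fibonacci index) → 1, 1, 2, 3, 5, 8, 13, 21 → 21 (decimal)
Compute 399 ÷ 21 = 19
Convert 19 (decimal) → 19 = 1×10 + 9 → 十九 (Chinese numeral)
十九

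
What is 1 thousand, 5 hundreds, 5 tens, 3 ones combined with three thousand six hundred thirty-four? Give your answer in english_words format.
Convert 1 thousand, 5 hundreds, 5 tens, 3 ones (place-value notation) → 1×1000 + 5×100 + 5×10 + 3 = 1553 (decimal)
Convert three thousand six hundred thirty-four (English words) → 3×1000 + 6×100 + 34 = 3634 (decimal)
Compute 1553 + 3634 = 5187
Convert 5187 (decimal) → 5187 = 5×1000 + 1×100 + 87 → five thousand one hundred eighty-seven (English words)
five thousand one hundred eighty-seven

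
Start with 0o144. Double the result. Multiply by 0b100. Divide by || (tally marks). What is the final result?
Convert 0o144 (octal) → 1×64 + 4×8 + 4 = 100 (decimal)
Start: 100
100 × 2 = 200
Convert 0b100 (binary) → 4 (decimal)
200 × 4 = 800
Convert || (tally marks) → 2 (decimal)
800 ÷ 2 = 400
400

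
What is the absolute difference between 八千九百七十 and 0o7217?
Convert 八千九百七十 (Chinese numeral) → 8×1000 + 9×100 + 7×10 = 8970 (decimal)
Convert 0o7217 (octal) → 7×512 + 2×64 + 1×8 + 7 = 3727 (decimal)
Compute |8970 - 3727| = 5243
5243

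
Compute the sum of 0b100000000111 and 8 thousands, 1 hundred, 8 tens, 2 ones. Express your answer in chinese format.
Convert 0b100000000111 (binary) → 2048 + 4 + 2 + 1 = 2055 (decimal)
Convert 8 thousands, 1 hundred, 8 tens, 2 ones (place-value notation) → 8×1000 + 1×100 + 8×10 + 2 = 8182 (decimal)
Compute 2055 + 8182 = 10237
Convert 10237 (decimal) → 10237 = 1×10000 + 2×100 + 3×10 + 7 → 一万零二百三十七 (Chinese numeral)
一万零二百三十七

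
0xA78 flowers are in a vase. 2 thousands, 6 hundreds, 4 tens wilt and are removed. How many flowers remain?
Convert 0xA78 (hexadecimal) → 10×256 + 7×16 + 8 = 2680 (decimal)
Convert 2 thousands, 6 hundreds, 4 tens (place-value notation) → 2×1000 + 6×100 + 4×10 = 2640 (decimal)
Compute 2680 - 2640 = 40
40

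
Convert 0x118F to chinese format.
Convert 0x118F (hexadecimal) → 1×4096 + 1×256 + 8×16 + 15 = 4495 (decimal)
Convert 4495 (decimal) → 4495 = 4×1000 + 4×100 + 9×10 + 5 → 四千四百九十五 (Chinese numeral)
四千四百九十五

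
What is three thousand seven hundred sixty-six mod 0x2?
Convert three thousand seven hundred sixty-six (English words) → 3×1000 + 7×100 + 66 = 3766 (decimal)
Convert 0x2 (hexadecimal) → 2 (decimal)
Compute 3766 mod 2 = 0
0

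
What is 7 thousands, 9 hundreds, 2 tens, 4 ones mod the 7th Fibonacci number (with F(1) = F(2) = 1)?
Convert 7 thousands, 9 hundreds, 2 tens, 4 ones (place-value notation) → 7×1000 + 9×100 + 2×10 + 4 = 7924 (decimal)
Convert the 7th Fibonacci number (with F(1) = F(2) = 1) (Fibonacci index) → 1, 1, 2, 3, 5, 8, 13 → 13 (decimal)
Compute 7924 mod 13 = 7
7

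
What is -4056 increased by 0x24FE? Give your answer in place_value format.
Convert 0x24FE (hexadecimal) → 2×4096 + 4×256 + 15×16 + 14 = 9470 (decimal)
Compute -4056 + 9470 = 5414
Convert 5414 (decimal) → 5414 = 5×1000 + 4×100 + 1×10 + 4 → 5 thousands, 4 hundreds, 1 ten, 4 ones (place-value notation)
5 thousands, 4 hundreds, 1 ten, 4 ones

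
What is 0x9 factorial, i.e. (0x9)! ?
Convert 0x9 (hexadecimal) → 9 (decimal)
Compute 9! = 362880
362880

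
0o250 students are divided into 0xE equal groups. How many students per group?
Convert 0o250 (octal) → 2×64 + 5×8 = 168 (decimal)
Convert 0xE (hexadecimal) → 14 (decimal)
Compute 168 ÷ 14 = 12
12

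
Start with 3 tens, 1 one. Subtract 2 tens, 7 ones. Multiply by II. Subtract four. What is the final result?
Convert 3 tens, 1 one (place-value notation) → 3×10 + 1 = 31 (decimal)
Start: 31
Convert 2 tens, 7 ones (place-value notation) → 2×10 + 7 = 27 (decimal)
31 - 27 = 4
Convert II (Roman numeral) → 1 + 1 = 2 (decimal)
4 × 2 = 8
Convert four (English words) → 4 (decimal)
8 - 4 = 4
4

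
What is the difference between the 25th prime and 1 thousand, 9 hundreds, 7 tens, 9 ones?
Convert the 25th prime (prime index) → 97 (decimal)
Convert 1 thousand, 9 hundreds, 7 tens, 9 ones (place-value notation) → 1×1000 + 9×100 + 7×10 + 9 = 1979 (decimal)
Difference: |97 - 1979| = 1882
1882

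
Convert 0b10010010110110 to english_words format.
Convert 0b10010010110110 (binary) → 8192 + 1024 + 128 + 32 + 16 + 4 + 2 = 9398 (decimal)
Convert 9398 (decimal) → 9398 = 9×1000 + 3×100 + 98 → nine thousand three hundred ninety-eight (English words)
nine thousand three hundred ninety-eight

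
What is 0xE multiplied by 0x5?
Convert 0xE (hexadecimal) → 14 (decimal)
Convert 0x5 (hexadecimal) → 5 (decimal)
Compute 14 × 5 = 70
70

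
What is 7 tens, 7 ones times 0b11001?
Convert 7 tens, 7 ones (place-value notation) → 7×10 + 7 = 77 (decimal)
Convert 0b11001 (binary) → 16 + 8 + 1 = 25 (decimal)
Compute 77 × 25 = 1925
1925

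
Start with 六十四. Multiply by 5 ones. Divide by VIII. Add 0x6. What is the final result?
Convert 六十四 (Chinese numeral) → 6×10 + 4 = 64 (decimal)
Start: 64
Convert 5 ones (place-value notation) → 5 (decimal)
64 × 5 = 320
Convert VIII (Roman numeral) → 5 + 1 + 1 + 1 = 8 (decimal)
320 ÷ 8 = 40
Convert 0x6 (hexadecimal) → 6 (decimal)
40 + 6 = 46
46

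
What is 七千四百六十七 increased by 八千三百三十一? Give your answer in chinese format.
Convert 七千四百六十七 (Chinese numeral) → 7×1000 + 4×100 + 6×10 + 7 = 7467 (decimal)
Convert 八千三百三十一 (Chinese numeral) → 8×1000 + 3×100 + 3×10 + 1 = 8331 (decimal)
Compute 7467 + 8331 = 15798
Convert 15798 (decimal) → 15798 = 1×10000 + 5×1000 + 7×100 + 9×10 + 8 → 一万五千七百九十八 (Chinese numeral)
一万五千七百九十八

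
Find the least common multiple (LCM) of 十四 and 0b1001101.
Convert 十四 (Chinese numeral) → 1×10 + 4 = 14 (decimal)
Convert 0b1001101 (binary) → 64 + 8 + 4 + 1 = 77 (decimal)
Compute lcm(14, 77) = 154
154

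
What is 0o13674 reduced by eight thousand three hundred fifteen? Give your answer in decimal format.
Convert 0o13674 (octal) → 1×4096 + 3×512 + 6×64 + 7×8 + 4 = 6076 (decimal)
Convert eight thousand three hundred fifteen (English words) → 8×1000 + 3×100 + 15 = 8315 (decimal)
Compute 6076 - 8315 = -2239
-2239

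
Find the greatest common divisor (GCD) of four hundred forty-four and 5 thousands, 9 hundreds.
Convert four hundred forty-four (English words) → 4×100 + 44 = 444 (decimal)
Convert 5 thousands, 9 hundreds (place-value notation) → 5×1000 + 9×100 = 5900 (decimal)
Compute gcd(444, 5900) = 4
4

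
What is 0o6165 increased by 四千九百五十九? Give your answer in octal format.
Convert 0o6165 (octal) → 6×512 + 1×64 + 6×8 + 5 = 3189 (decimal)
Convert 四千九百五十九 (Chinese numeral) → 4×1000 + 9×100 + 5×10 + 9 = 4959 (decimal)
Compute 3189 + 4959 = 8148
Convert 8148 (decimal) → 8148 = 1×4096 + 7×512 + 7×64 + 2×8 + 4 → 0o17724 (octal)
0o17724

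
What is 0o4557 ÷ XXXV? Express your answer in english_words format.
Convert 0o4557 (octal) → 4×512 + 5×64 + 5×8 + 7 = 2415 (decimal)
Convert XXXV (Roman numeral) → 10 + 10 + 10 + 5 = 35 (decimal)
Compute 2415 ÷ 35 = 69
Convert 69 (decimal) → sixty-nine (English words)
sixty-nine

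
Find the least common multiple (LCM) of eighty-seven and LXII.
Convert eighty-seven (English words) → 87 (decimal)
Convert LXII (Roman numeral) → 50 + 10 + 1 + 1 = 62 (decimal)
Compute lcm(87, 62) = 5394
5394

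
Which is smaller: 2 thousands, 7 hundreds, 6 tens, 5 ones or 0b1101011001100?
Convert 2 thousands, 7 hundreds, 6 tens, 5 ones (place-value notation) → 2×1000 + 7×100 + 6×10 + 5 = 2765 (decimal)
Convert 0b1101011001100 (binary) → 4096 + 2048 + 512 + 128 + 64 + 8 + 4 = 6860 (decimal)
Compare 2765 vs 6860: smaller = 2765
2765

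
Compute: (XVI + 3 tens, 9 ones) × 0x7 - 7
Convert XVI (Roman numeral) → 10 + 5 + 1 = 16 (decimal)
Convert 3 tens, 9 ones (place-value notation) → 3×10 + 9 = 39 (decimal)
Convert 0x7 (hexadecimal) → 7 (decimal)
Expression in decimal: (16 + 39) × 7 - 7
Parentheses first: 16 + 39 = 55
Multiply: 55 × 7 = 385
Subtract: 385 - 7 = 378
378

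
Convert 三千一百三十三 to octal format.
Convert 三千一百三十三 (Chinese numeral) → 3×1000 + 1×100 + 3×10 + 3 = 3133 (decimal)
Convert 3133 (decimal) → 3133 = 6×512 + 7×8 + 5 → 0o6075 (octal)
0o6075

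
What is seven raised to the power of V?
Convert seven (English words) → 7 (decimal)
Convert V (Roman numeral) → 5 (decimal)
Compute 7 ^ 5 = 16807
16807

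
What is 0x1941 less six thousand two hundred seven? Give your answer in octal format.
Convert 0x1941 (hexadecimal) → 1×4096 + 9×256 + 4×16 + 1 = 6465 (decimal)
Convert six thousand two hundred seven (English words) → 6×1000 + 2×100 + 7 = 6207 (decimal)
Compute 6465 - 6207 = 258
Convert 258 (decimal) → 258 = 4×64 + 2 → 0o402 (octal)
0o402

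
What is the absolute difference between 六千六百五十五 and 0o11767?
Convert 六千六百五十五 (Chinese numeral) → 6×1000 + 6×100 + 5×10 + 5 = 6655 (decimal)
Convert 0o11767 (octal) → 1×4096 + 1×512 + 7×64 + 6×8 + 7 = 5111 (decimal)
Compute |6655 - 5111| = 1544
1544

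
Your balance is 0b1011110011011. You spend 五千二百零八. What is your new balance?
Convert 0b1011110011011 (binary) → 4096 + 1024 + 512 + 256 + 128 + 16 + 8 + 2 + 1 = 6043 (decimal)
Convert 五千二百零八 (Chinese numeral) → 5×1000 + 2×100 + 8 = 5208 (decimal)
Compute 6043 - 5208 = 835
835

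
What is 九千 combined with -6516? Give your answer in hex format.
Convert 九千 (Chinese numeral) → 9×1000 = 9000 (decimal)
Compute 9000 + -6516 = 2484
Convert 2484 (decimal) → 2484 = 9×256 + 11×16 + 4 → 0x9B4 (hexadecimal)
0x9B4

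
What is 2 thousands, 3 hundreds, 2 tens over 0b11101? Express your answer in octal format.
Convert 2 thousands, 3 hundreds, 2 tens (place-value notation) → 2×1000 + 3×100 + 2×10 = 2320 (decimal)
Convert 0b11101 (binary) → 16 + 8 + 4 + 1 = 29 (decimal)
Compute 2320 ÷ 29 = 80
Convert 80 (decimal) → 80 = 1×64 + 2×8 → 0o120 (octal)
0o120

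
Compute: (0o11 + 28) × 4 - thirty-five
Convert 0o11 (octal) → 1×8 + 1 = 9 (decimal)
Convert thirty-five (English words) → 35 (decimal)
Expression in decimal: (9 + 28) × 4 - 35
Parentheses first: 9 + 28 = 37
Multiply: 37 × 4 = 148
Subtract: 148 - 35 = 113
113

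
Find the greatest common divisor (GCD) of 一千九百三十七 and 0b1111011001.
Convert 一千九百三十七 (Chinese numeral) → 1×1000 + 9×100 + 3×10 + 7 = 1937 (decimal)
Convert 0b1111011001 (binary) → 512 + 256 + 128 + 64 + 16 + 8 + 1 = 985 (decimal)
Compute gcd(1937, 985) = 1
1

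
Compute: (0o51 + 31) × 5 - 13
Convert 0o51 (octal) → 5×8 + 1 = 41 (decimal)
Expression in decimal: (41 + 31) × 5 - 13
Parentheses first: 41 + 31 = 72
Multiply: 72 × 5 = 360
Subtract: 360 - 13 = 347
347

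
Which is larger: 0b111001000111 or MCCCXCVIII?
Convert 0b111001000111 (binary) → 2048 + 1024 + 512 + 64 + 4 + 2 + 1 = 3655 (decimal)
Convert MCCCXCVIII (Roman numeral) → 1000 + 100 + 100 + 100 + 90 + 5 + 1 + 1 + 1 = 1398 (decimal)
Compare 3655 vs 1398: larger = 3655
3655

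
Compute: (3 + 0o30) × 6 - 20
Convert 0o30 (octal) → 3×8 = 24 (decimal)
Expression in decimal: (3 + 24) × 6 - 20
Parentheses first: 3 + 24 = 27
Multiply: 27 × 6 = 162
Subtract: 162 - 20 = 142
142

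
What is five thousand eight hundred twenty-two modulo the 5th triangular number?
Convert five thousand eight hundred twenty-two (English words) → 5×1000 + 8×100 + 22 = 5822 (decimal)
Convert the 5th triangular number (triangular index) → 5×6/2 = 15 (decimal)
Compute 5822 mod 15 = 2
2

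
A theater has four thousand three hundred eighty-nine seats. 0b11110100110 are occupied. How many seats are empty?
Convert four thousand three hundred eighty-nine (English words) → 4×1000 + 3×100 + 89 = 4389 (decimal)
Convert 0b11110100110 (binary) → 1024 + 512 + 256 + 128 + 32 + 4 + 2 = 1958 (decimal)
Compute 4389 - 1958 = 2431
2431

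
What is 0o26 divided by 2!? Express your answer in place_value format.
Convert 0o26 (octal) → 2×8 + 6 = 22 (decimal)
Convert 2! (factorial) → 2 (decimal)
Compute 22 ÷ 2 = 11
Convert 11 (decimal) → 11 = 1×10 + 1 → 1 ten, 1 one (place-value notation)
1 ten, 1 one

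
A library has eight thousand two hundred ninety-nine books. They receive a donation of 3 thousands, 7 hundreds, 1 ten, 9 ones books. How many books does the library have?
Convert eight thousand two hundred ninety-nine (English words) → 8×1000 + 2×100 + 99 = 8299 (decimal)
Convert 3 thousands, 7 hundreds, 1 ten, 9 ones (place-value notation) → 3×1000 + 7×100 + 1×10 + 9 = 3719 (decimal)
Compute 8299 + 3719 = 12018
12018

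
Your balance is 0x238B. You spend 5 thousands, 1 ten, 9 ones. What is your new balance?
Convert 0x238B (hexadecimal) → 2×4096 + 3×256 + 8×16 + 11 = 9099 (decimal)
Convert 5 thousands, 1 ten, 9 ones (place-value notation) → 5×1000 + 1×10 + 9 = 5019 (decimal)
Compute 9099 - 5019 = 4080
4080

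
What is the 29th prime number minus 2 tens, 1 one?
The 29th prime number = 109
Convert 2 tens, 1 one (place-value notation) → 2×10 + 1 = 21 (decimal)
Compute 109 - 21 = 88
88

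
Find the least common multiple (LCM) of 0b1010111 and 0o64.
Convert 0b1010111 (binary) → 64 + 16 + 4 + 2 + 1 = 87 (decimal)
Convert 0o64 (octal) → 6×8 + 4 = 52 (decimal)
Compute lcm(87, 52) = 4524
4524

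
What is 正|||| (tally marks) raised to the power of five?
Convert 正|||| (tally marks) → 5 + 4 = 9 (decimal)
Convert five (English words) → 5 (decimal)
Compute 9 ^ 5 = 59049
59049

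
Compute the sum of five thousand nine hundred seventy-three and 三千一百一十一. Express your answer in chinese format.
Convert five thousand nine hundred seventy-three (English words) → 5×1000 + 9×100 + 73 = 5973 (decimal)
Convert 三千一百一十一 (Chinese numeral) → 3×1000 + 1×100 + 1×10 + 1 = 3111 (decimal)
Compute 5973 + 3111 = 9084
Convert 9084 (decimal) → 9084 = 9×1000 + 8×10 + 4 → 九千零八十四 (Chinese numeral)
九千零八十四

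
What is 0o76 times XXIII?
Convert 0o76 (octal) → 7×8 + 6 = 62 (decimal)
Convert XXIII (Roman numeral) → 10 + 10 + 1 + 1 + 1 = 23 (decimal)
Compute 62 × 23 = 1426
1426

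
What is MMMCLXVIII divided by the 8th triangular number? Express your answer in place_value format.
Convert MMMCLXVIII (Roman numeral) → 1000 + 1000 + 1000 + 100 + 50 + 10 + 5 + 1 + 1 + 1 = 3168 (decimal)
Convert the 8th triangular number (triangular index) → 8×9/2 = 36 (decimal)
Compute 3168 ÷ 36 = 88
Convert 88 (decimal) → 88 = 8×10 + 8 → 8 tens, 8 ones (place-value notation)
8 tens, 8 ones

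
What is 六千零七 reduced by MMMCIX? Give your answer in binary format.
Convert 六千零七 (Chinese numeral) → 6×1000 + 7 = 6007 (decimal)
Convert MMMCIX (Roman numeral) → 1000 + 1000 + 1000 + 100 + 9 = 3109 (decimal)
Compute 6007 - 3109 = 2898
Convert 2898 (decimal) → 2898 = 2048 + 512 + 256 + 64 + 16 + 2 → 0b101101010010 (binary)
0b101101010010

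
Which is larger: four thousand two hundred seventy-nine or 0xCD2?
Convert four thousand two hundred seventy-nine (English words) → 4×1000 + 2×100 + 79 = 4279 (decimal)
Convert 0xCD2 (hexadecimal) → 12×256 + 13×16 + 2 = 3282 (decimal)
Compare 4279 vs 3282: larger = 4279
4279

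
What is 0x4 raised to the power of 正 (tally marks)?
Convert 0x4 (hexadecimal) → 4 (decimal)
Convert 正 (tally marks) → 5 (decimal)
Compute 4 ^ 5 = 1024
1024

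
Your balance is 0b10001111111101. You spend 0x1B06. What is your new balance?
Convert 0b10001111111101 (binary) → 8192 + 512 + 256 + 128 + 64 + 32 + 16 + 8 + 4 + 1 = 9213 (decimal)
Convert 0x1B06 (hexadecimal) → 1×4096 + 11×256 + 6 = 6918 (decimal)
Compute 9213 - 6918 = 2295
2295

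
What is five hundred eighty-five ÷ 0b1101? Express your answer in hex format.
Convert five hundred eighty-five (English words) → 5×100 + 85 = 585 (decimal)
Convert 0b1101 (binary) → 8 + 4 + 1 = 13 (decimal)
Compute 585 ÷ 13 = 45
Convert 45 (decimal) → 45 = 2×16 + 13 → 0x2D (hexadecimal)
0x2D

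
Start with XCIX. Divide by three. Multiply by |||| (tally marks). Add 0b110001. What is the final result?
Convert XCIX (Roman numeral) → 90 + 9 = 99 (decimal)
Start: 99
Convert three (English words) → 3 (decimal)
99 ÷ 3 = 33
Convert |||| (tally marks) → 4 (decimal)
33 × 4 = 132
Convert 0b110001 (binary) → 32 + 16 + 1 = 49 (decimal)
132 + 49 = 181
181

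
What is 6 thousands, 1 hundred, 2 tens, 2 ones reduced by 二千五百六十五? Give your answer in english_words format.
Convert 6 thousands, 1 hundred, 2 tens, 2 ones (place-value notation) → 6×1000 + 1×100 + 2×10 + 2 = 6122 (decimal)
Convert 二千五百六十五 (Chinese numeral) → 2×1000 + 5×100 + 6×10 + 5 = 2565 (decimal)
Compute 6122 - 2565 = 3557
Convert 3557 (decimal) → 3557 = 3×1000 + 5×100 + 57 → three thousand five hundred fifty-seven (English words)
three thousand five hundred fifty-seven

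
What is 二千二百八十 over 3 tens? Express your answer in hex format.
Convert 二千二百八十 (Chinese numeral) → 2×1000 + 2×100 + 8×10 = 2280 (decimal)
Convert 3 tens (place-value notation) → 3×10 = 30 (decimal)
Compute 2280 ÷ 30 = 76
Convert 76 (decimal) → 76 = 4×16 + 12 → 0x4C (hexadecimal)
0x4C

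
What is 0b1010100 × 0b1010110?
Convert 0b1010100 (binary) → 64 + 16 + 4 = 84 (decimal)
Convert 0b1010110 (binary) → 64 + 16 + 4 + 2 = 86 (decimal)
Compute 84 × 86 = 7224
7224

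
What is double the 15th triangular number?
The 15th triangular number = 15×16/2 = 120
Compute 120 × 2 = 240
240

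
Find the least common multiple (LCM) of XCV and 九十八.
Convert XCV (Roman numeral) → 90 + 5 = 95 (decimal)
Convert 九十八 (Chinese numeral) → 9×10 + 8 = 98 (decimal)
Compute lcm(95, 98) = 9310
9310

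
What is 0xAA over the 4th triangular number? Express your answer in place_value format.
Convert 0xAA (hexadecimal) → 10×16 + 10 = 170 (decimal)
Convert the 4th triangular number (triangular index) → 4×5/2 = 10 (decimal)
Compute 170 ÷ 10 = 17
Convert 17 (decimal) → 17 = 1×10 + 7 → 1 ten, 7 ones (place-value notation)
1 ten, 7 ones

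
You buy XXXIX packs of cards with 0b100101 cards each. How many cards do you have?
Convert 0b100101 (binary) → 32 + 4 + 1 = 37 (decimal)
Convert XXXIX (Roman numeral) → 10 + 10 + 10 + 9 = 39 (decimal)
Compute 37 × 39 = 1443
1443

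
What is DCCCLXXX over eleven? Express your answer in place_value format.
Convert DCCCLXXX (Roman numeral) → 500 + 100 + 100 + 100 + 50 + 10 + 10 + 10 = 880 (decimal)
Convert eleven (English words) → 11 (decimal)
Compute 880 ÷ 11 = 80
Convert 80 (decimal) → 80 = 8×10 → 8 tens (place-value notation)
8 tens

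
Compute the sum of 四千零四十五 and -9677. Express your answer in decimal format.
Convert 四千零四十五 (Chinese numeral) → 4×1000 + 4×10 + 5 = 4045 (decimal)
Compute 4045 + -9677 = -5632
-5632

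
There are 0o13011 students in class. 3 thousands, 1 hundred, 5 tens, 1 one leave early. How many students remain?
Convert 0o13011 (octal) → 1×4096 + 3×512 + 1×8 + 1 = 5641 (decimal)
Convert 3 thousands, 1 hundred, 5 tens, 1 one (place-value notation) → 3×1000 + 1×100 + 5×10 + 1 = 3151 (decimal)
Compute 5641 - 3151 = 2490
2490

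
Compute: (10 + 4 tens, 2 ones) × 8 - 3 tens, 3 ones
Convert 4 tens, 2 ones (place-value notation) → 4×10 + 2 = 42 (decimal)
Convert 3 tens, 3 ones (place-value notation) → 3×10 + 3 = 33 (decimal)
Expression in decimal: (10 + 42) × 8 - 33
Parentheses first: 10 + 42 = 52
Multiply: 52 × 8 = 416
Subtract: 416 - 33 = 383
383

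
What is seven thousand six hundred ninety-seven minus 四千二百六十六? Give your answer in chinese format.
Convert seven thousand six hundred ninety-seven (English words) → 7×1000 + 6×100 + 97 = 7697 (decimal)
Convert 四千二百六十六 (Chinese numeral) → 4×1000 + 2×100 + 6×10 + 6 = 4266 (decimal)
Compute 7697 - 4266 = 3431
Convert 3431 (decimal) → 3431 = 3×1000 + 4×100 + 3×10 + 1 → 三千四百三十一 (Chinese numeral)
三千四百三十一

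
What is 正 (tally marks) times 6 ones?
Convert 正 (tally marks) → 5 (decimal)
Convert 6 ones (place-value notation) → 6 (decimal)
Compute 5 × 6 = 30
30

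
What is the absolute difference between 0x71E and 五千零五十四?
Convert 0x71E (hexadecimal) → 7×256 + 1×16 + 14 = 1822 (decimal)
Convert 五千零五十四 (Chinese numeral) → 5×1000 + 5×10 + 4 = 5054 (decimal)
Compute |1822 - 5054| = 3232
3232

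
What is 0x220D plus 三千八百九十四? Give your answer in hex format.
Convert 0x220D (hexadecimal) → 2×4096 + 2×256 + 13 = 8717 (decimal)
Convert 三千八百九十四 (Chinese numeral) → 3×1000 + 8×100 + 9×10 + 4 = 3894 (decimal)
Compute 8717 + 3894 = 12611
Convert 12611 (decimal) → 12611 = 3×4096 + 1×256 + 4×16 + 3 → 0x3143 (hexadecimal)
0x3143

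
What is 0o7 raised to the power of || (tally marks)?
Convert 0o7 (octal) → 7 (decimal)
Convert || (tally marks) → 2 (decimal)
Compute 7 ^ 2 = 49
49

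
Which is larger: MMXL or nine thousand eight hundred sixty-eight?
Convert MMXL (Roman numeral) → 1000 + 1000 + 40 = 2040 (decimal)
Convert nine thousand eight hundred sixty-eight (English words) → 9×1000 + 8×100 + 68 = 9868 (decimal)
Compare 2040 vs 9868: larger = 9868
9868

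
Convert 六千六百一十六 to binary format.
Convert 六千六百一十六 (Chinese numeral) → 6×1000 + 6×100 + 1×10 + 6 = 6616 (decimal)
Convert 6616 (decimal) → 6616 = 4096 + 2048 + 256 + 128 + 64 + 16 + 8 → 0b1100111011000 (binary)
0b1100111011000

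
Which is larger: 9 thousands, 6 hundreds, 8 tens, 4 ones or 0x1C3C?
Convert 9 thousands, 6 hundreds, 8 tens, 4 ones (place-value notation) → 9×1000 + 6×100 + 8×10 + 4 = 9684 (decimal)
Convert 0x1C3C (hexadecimal) → 1×4096 + 12×256 + 3×16 + 12 = 7228 (decimal)
Compare 9684 vs 7228: larger = 9684
9684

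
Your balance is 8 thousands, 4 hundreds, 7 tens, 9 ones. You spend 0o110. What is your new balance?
Convert 8 thousands, 4 hundreds, 7 tens, 9 ones (place-value notation) → 8×1000 + 4×100 + 7×10 + 9 = 8479 (decimal)
Convert 0o110 (octal) → 1×64 + 1×8 = 72 (decimal)
Compute 8479 - 72 = 8407
8407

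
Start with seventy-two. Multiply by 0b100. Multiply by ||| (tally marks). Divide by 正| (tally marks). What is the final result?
Convert seventy-two (English words) → 72 (decimal)
Start: 72
Convert 0b100 (binary) → 4 (decimal)
72 × 4 = 288
Convert ||| (tally marks) → 3 (decimal)
288 × 3 = 864
Convert 正| (tally marks) → 5 + 1 = 6 (decimal)
864 ÷ 6 = 144
144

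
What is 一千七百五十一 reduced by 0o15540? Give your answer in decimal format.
Convert 一千七百五十一 (Chinese numeral) → 1×1000 + 7×100 + 5×10 + 1 = 1751 (decimal)
Convert 0o15540 (octal) → 1×4096 + 5×512 + 5×64 + 4×8 = 7008 (decimal)
Compute 1751 - 7008 = -5257
-5257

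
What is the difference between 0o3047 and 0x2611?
Convert 0o3047 (octal) → 3×512 + 4×8 + 7 = 1575 (decimal)
Convert 0x2611 (hexadecimal) → 2×4096 + 6×256 + 1×16 + 1 = 9745 (decimal)
Difference: |1575 - 9745| = 8170
8170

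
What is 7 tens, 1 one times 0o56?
Convert 7 tens, 1 one (place-value notation) → 7×10 + 1 = 71 (decimal)
Convert 0o56 (octal) → 5×8 + 6 = 46 (decimal)
Compute 71 × 46 = 3266
3266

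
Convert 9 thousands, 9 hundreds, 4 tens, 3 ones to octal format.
Convert 9 thousands, 9 hundreds, 4 tens, 3 ones (place-value notation) → 9×1000 + 9×100 + 4×10 + 3 = 9943 (decimal)
Convert 9943 (decimal) → 9943 = 2×4096 + 3×512 + 3×64 + 2×8 + 7 → 0o23327 (octal)
0o23327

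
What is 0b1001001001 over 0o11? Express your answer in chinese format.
Convert 0b1001001001 (binary) → 512 + 64 + 8 + 1 = 585 (decimal)
Convert 0o11 (octal) → 1×8 + 1 = 9 (decimal)
Compute 585 ÷ 9 = 65
Convert 65 (decimal) → 65 = 6×10 + 5 → 六十五 (Chinese numeral)
六十五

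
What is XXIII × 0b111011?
Convert XXIII (Roman numeral) → 10 + 10 + 1 + 1 + 1 = 23 (decimal)
Convert 0b111011 (binary) → 32 + 16 + 8 + 2 + 1 = 59 (decimal)
Compute 23 × 59 = 1357
1357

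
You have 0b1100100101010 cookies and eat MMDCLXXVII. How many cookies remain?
Convert 0b1100100101010 (binary) → 4096 + 2048 + 256 + 32 + 8 + 2 = 6442 (decimal)
Convert MMDCLXXVII (Roman numeral) → 1000 + 1000 + 500 + 100 + 50 + 10 + 10 + 5 + 1 + 1 = 2677 (decimal)
Compute 6442 - 2677 = 3765
3765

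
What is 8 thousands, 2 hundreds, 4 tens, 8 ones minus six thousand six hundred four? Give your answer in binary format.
Convert 8 thousands, 2 hundreds, 4 tens, 8 ones (place-value notation) → 8×1000 + 2×100 + 4×10 + 8 = 8248 (decimal)
Convert six thousand six hundred four (English words) → 6×1000 + 6×100 + 4 = 6604 (decimal)
Compute 8248 - 6604 = 1644
Convert 1644 (decimal) → 1644 = 1024 + 512 + 64 + 32 + 8 + 4 → 0b11001101100 (binary)
0b11001101100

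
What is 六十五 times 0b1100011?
Convert 六十五 (Chinese numeral) → 6×10 + 5 = 65 (decimal)
Convert 0b1100011 (binary) → 64 + 32 + 2 + 1 = 99 (decimal)
Compute 65 × 99 = 6435
6435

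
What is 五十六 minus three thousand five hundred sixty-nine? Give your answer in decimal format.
Convert 五十六 (Chinese numeral) → 5×10 + 6 = 56 (decimal)
Convert three thousand five hundred sixty-nine (English words) → 3×1000 + 5×100 + 69 = 3569 (decimal)
Compute 56 - 3569 = -3513
-3513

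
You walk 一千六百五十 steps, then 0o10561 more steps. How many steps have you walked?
Convert 一千六百五十 (Chinese numeral) → 1×1000 + 6×100 + 5×10 = 1650 (decimal)
Convert 0o10561 (octal) → 1×4096 + 5×64 + 6×8 + 1 = 4465 (decimal)
Compute 1650 + 4465 = 6115
6115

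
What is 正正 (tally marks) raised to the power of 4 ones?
Convert 正正 (tally marks) → 5 + 5 = 10 (decimal)
Convert 4 ones (place-value notation) → 4 (decimal)
Compute 10 ^ 4 = 10000
10000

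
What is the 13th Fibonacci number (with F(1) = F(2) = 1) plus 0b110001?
The 13th Fibonacci number (with F(1) = F(2) = 1): 1, 1, 2, 3, 5, 8, 13, 21, 34, 55, 89, 144, 233 → 233
Convert 0b110001 (binary) → 32 + 16 + 1 = 49 (decimal)
Compute 233 + 49 = 282
282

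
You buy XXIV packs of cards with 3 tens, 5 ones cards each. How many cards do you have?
Convert 3 tens, 5 ones (place-value notation) → 3×10 + 5 = 35 (decimal)
Convert XXIV (Roman numeral) → 10 + 10 + 4 = 24 (decimal)
Compute 35 × 24 = 840
840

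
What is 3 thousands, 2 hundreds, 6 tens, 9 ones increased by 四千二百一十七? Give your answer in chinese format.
Convert 3 thousands, 2 hundreds, 6 tens, 9 ones (place-value notation) → 3×1000 + 2×100 + 6×10 + 9 = 3269 (decimal)
Convert 四千二百一十七 (Chinese numeral) → 4×1000 + 2×100 + 1×10 + 7 = 4217 (decimal)
Compute 3269 + 4217 = 7486
Convert 7486 (decimal) → 7486 = 7×1000 + 4×100 + 8×10 + 6 → 七千四百八十六 (Chinese numeral)
七千四百八十六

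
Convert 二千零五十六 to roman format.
Convert 二千零五十六 (Chinese numeral) → 2×1000 + 5×10 + 6 = 2056 (decimal)
Convert 2056 (decimal) → 2056 = 1000 + 1000 + 50 + 5 + 1 → MMLVI (Roman numeral)
MMLVI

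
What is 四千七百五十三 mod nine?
Convert 四千七百五十三 (Chinese numeral) → 4×1000 + 7×100 + 5×10 + 3 = 4753 (decimal)
Convert nine (English words) → 9 (decimal)
Compute 4753 mod 9 = 1
1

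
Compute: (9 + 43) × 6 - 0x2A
Convert 0x2A (hexadecimal) → 2×16 + 10 = 42 (decimal)
Expression in decimal: (9 + 43) × 6 - 42
Parentheses first: 9 + 43 = 52
Multiply: 52 × 6 = 312
Subtract: 312 - 42 = 270
270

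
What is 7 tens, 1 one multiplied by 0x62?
Convert 7 tens, 1 one (place-value notation) → 7×10 + 1 = 71 (decimal)
Convert 0x62 (hexadecimal) → 6×16 + 2 = 98 (decimal)
Compute 71 × 98 = 6958
6958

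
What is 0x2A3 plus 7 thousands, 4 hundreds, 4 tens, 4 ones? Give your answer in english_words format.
Convert 0x2A3 (hexadecimal) → 2×256 + 10×16 + 3 = 675 (decimal)
Convert 7 thousands, 4 hundreds, 4 tens, 4 ones (place-value notation) → 7×1000 + 4×100 + 4×10 + 4 = 7444 (decimal)
Compute 675 + 7444 = 8119
Convert 8119 (decimal) → 8119 = 8×1000 + 1×100 + 19 → eight thousand one hundred nineteen (English words)
eight thousand one hundred nineteen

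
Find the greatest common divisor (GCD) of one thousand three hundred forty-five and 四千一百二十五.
Convert one thousand three hundred forty-five (English words) → 1×1000 + 3×100 + 45 = 1345 (decimal)
Convert 四千一百二十五 (Chinese numeral) → 4×1000 + 1×100 + 2×10 + 5 = 4125 (decimal)
Compute gcd(1345, 4125) = 5
5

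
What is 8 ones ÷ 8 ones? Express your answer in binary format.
Convert 8 ones (place-value notation) → 8 (decimal)
Convert 8 ones (place-value notation) → 8 (decimal)
Compute 8 ÷ 8 = 1
Convert 1 (decimal) → 0b1 (binary)
0b1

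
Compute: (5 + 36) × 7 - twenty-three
Convert twenty-three (English words) → 23 (decimal)
Expression in decimal: (5 + 36) × 7 - 23
Parentheses first: 5 + 36 = 41
Multiply: 41 × 7 = 287
Subtract: 287 - 23 = 264
264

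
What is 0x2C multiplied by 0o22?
Convert 0x2C (hexadecimal) → 2×16 + 12 = 44 (decimal)
Convert 0o22 (octal) → 2×8 + 2 = 18 (decimal)
Compute 44 × 18 = 792
792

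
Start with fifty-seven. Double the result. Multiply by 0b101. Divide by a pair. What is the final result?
Convert fifty-seven (English words) → 57 (decimal)
Start: 57
57 × 2 = 114
Convert 0b101 (binary) → 4 + 1 = 5 (decimal)
114 × 5 = 570
Convert a pair (colloquial) → 2 (decimal)
570 ÷ 2 = 285
285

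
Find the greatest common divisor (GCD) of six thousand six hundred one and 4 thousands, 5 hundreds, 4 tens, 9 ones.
Convert six thousand six hundred one (English words) → 6×1000 + 6×100 + 1 = 6601 (decimal)
Convert 4 thousands, 5 hundreds, 4 tens, 9 ones (place-value notation) → 4×1000 + 5×100 + 4×10 + 9 = 4549 (decimal)
Compute gcd(6601, 4549) = 1
1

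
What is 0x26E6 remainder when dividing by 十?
Convert 0x26E6 (hexadecimal) → 2×4096 + 6×256 + 14×16 + 6 = 9958 (decimal)
Convert 十 (Chinese numeral) → 1×10 = 10 (decimal)
Compute 9958 mod 10 = 8
8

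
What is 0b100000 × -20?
Convert 0b100000 (binary) → 32 (decimal)
Compute 32 × -20 = -640
-640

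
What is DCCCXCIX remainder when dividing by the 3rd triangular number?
Convert DCCCXCIX (Roman numeral) → 500 + 100 + 100 + 100 + 90 + 9 = 899 (decimal)
Convert the 3rd triangular number (triangular index) → 3×4/2 = 6 (decimal)
Compute 899 mod 6 = 5
5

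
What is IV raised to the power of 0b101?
Convert IV (Roman numeral) → 4 (decimal)
Convert 0b101 (binary) → 4 + 1 = 5 (decimal)
Compute 4 ^ 5 = 1024
1024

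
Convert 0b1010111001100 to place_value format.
Convert 0b1010111001100 (binary) → 4096 + 1024 + 256 + 128 + 64 + 8 + 4 = 5580 (decimal)
Convert 5580 (decimal) → 5580 = 5×1000 + 5×100 + 8×10 → 5 thousands, 5 hundreds, 8 tens (place-value notation)
5 thousands, 5 hundreds, 8 tens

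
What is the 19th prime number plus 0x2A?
The 19th prime number = 67
Convert 0x2A (hexadecimal) → 2×16 + 10 = 42 (decimal)
Compute 67 + 42 = 109
109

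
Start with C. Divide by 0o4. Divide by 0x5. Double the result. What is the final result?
Convert C (Roman numeral) → 100 (decimal)
Start: 100
Convert 0o4 (octal) → 4 (decimal)
100 ÷ 4 = 25
Convert 0x5 (hexadecimal) → 5 (decimal)
25 ÷ 5 = 5
5 × 2 = 10
10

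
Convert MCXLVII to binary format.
Convert MCXLVII (Roman numeral) → 1000 + 100 + 40 + 5 + 1 + 1 = 1147 (decimal)
Convert 1147 (decimal) → 1147 = 1024 + 64 + 32 + 16 + 8 + 2 + 1 → 0b10001111011 (binary)
0b10001111011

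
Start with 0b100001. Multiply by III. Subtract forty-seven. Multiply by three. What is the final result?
Convert 0b100001 (binary) → 32 + 1 = 33 (decimal)
Start: 33
Convert III (Roman numeral) → 1 + 1 + 1 = 3 (decimal)
33 × 3 = 99
Convert forty-seven (English words) → 47 (decimal)
99 - 47 = 52
Convert three (English words) → 3 (decimal)
52 × 3 = 156
156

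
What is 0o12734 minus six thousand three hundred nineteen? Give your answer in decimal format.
Convert 0o12734 (octal) → 1×4096 + 2×512 + 7×64 + 3×8 + 4 = 5596 (decimal)
Convert six thousand three hundred nineteen (English words) → 6×1000 + 3×100 + 19 = 6319 (decimal)
Compute 5596 - 6319 = -723
-723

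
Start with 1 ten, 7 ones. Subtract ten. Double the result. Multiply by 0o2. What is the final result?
Convert 1 ten, 7 ones (place-value notation) → 1×10 + 7 = 17 (decimal)
Start: 17
Convert ten (English words) → 10 (decimal)
17 - 10 = 7
7 × 2 = 14
Convert 0o2 (octal) → 2 (decimal)
14 × 2 = 28
28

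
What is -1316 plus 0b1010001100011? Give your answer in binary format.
Convert 0b1010001100011 (binary) → 4096 + 1024 + 64 + 32 + 2 + 1 = 5219 (decimal)
Compute -1316 + 5219 = 3903
Convert 3903 (decimal) → 3903 = 2048 + 1024 + 512 + 256 + 32 + 16 + 8 + 4 + 2 + 1 → 0b111100111111 (binary)
0b111100111111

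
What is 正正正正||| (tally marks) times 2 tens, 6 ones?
Convert 正正正正||| (tally marks) → 5 + 5 + 5 + 5 + 3 = 23 (decimal)
Convert 2 tens, 6 ones (place-value notation) → 2×10 + 6 = 26 (decimal)
Compute 23 × 26 = 598
598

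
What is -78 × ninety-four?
Convert ninety-four (English words) → 94 (decimal)
Compute -78 × 94 = -7332
-7332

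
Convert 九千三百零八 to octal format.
Convert 九千三百零八 (Chinese numeral) → 9×1000 + 3×100 + 8 = 9308 (decimal)
Convert 9308 (decimal) → 9308 = 2×4096 + 2×512 + 1×64 + 3×8 + 4 → 0o22134 (octal)
0o22134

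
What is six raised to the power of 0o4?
Convert six (English words) → 6 (decimal)
Convert 0o4 (octal) → 4 (decimal)
Compute 6 ^ 4 = 1296
1296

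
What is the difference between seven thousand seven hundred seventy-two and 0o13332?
Convert seven thousand seven hundred seventy-two (English words) → 7×1000 + 7×100 + 72 = 7772 (decimal)
Convert 0o13332 (octal) → 1×4096 + 3×512 + 3×64 + 3×8 + 2 = 5850 (decimal)
Difference: |7772 - 5850| = 1922
1922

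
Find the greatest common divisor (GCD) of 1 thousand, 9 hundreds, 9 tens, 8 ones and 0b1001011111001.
Convert 1 thousand, 9 hundreds, 9 tens, 8 ones (place-value notation) → 1×1000 + 9×100 + 9×10 + 8 = 1998 (decimal)
Convert 0b1001011111001 (binary) → 4096 + 512 + 128 + 64 + 32 + 16 + 8 + 1 = 4857 (decimal)
Compute gcd(1998, 4857) = 3
3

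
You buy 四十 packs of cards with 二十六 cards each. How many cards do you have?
Convert 二十六 (Chinese numeral) → 2×10 + 6 = 26 (decimal)
Convert 四十 (Chinese numeral) → 4×10 = 40 (decimal)
Compute 26 × 40 = 1040
1040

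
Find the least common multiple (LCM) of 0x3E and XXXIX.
Convert 0x3E (hexadecimal) → 3×16 + 14 = 62 (decimal)
Convert XXXIX (Roman numeral) → 10 + 10 + 10 + 9 = 39 (decimal)
Compute lcm(62, 39) = 2418
2418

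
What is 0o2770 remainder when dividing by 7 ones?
Convert 0o2770 (octal) → 2×512 + 7×64 + 7×8 = 1528 (decimal)
Convert 7 ones (place-value notation) → 7 (decimal)
Compute 1528 mod 7 = 2
2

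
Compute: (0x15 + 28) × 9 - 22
Convert 0x15 (hexadecimal) → 1×16 + 5 = 21 (decimal)
Expression in decimal: (21 + 28) × 9 - 22
Parentheses first: 21 + 28 = 49
Multiply: 49 × 9 = 441
Subtract: 441 - 22 = 419
419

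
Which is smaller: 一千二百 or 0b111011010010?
Convert 一千二百 (Chinese numeral) → 1×1000 + 2×100 = 1200 (decimal)
Convert 0b111011010010 (binary) → 2048 + 1024 + 512 + 128 + 64 + 16 + 2 = 3794 (decimal)
Compare 1200 vs 3794: smaller = 1200
1200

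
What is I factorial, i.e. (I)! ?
Convert I (Roman numeral) → 1 (decimal)
Compute 1! = 1
1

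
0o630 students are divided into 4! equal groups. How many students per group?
Convert 0o630 (octal) → 6×64 + 3×8 = 408 (decimal)
Convert 4! (factorial) → 24 (decimal)
Compute 408 ÷ 24 = 17
17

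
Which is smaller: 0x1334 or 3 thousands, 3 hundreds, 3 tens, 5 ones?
Convert 0x1334 (hexadecimal) → 1×4096 + 3×256 + 3×16 + 4 = 4916 (decimal)
Convert 3 thousands, 3 hundreds, 3 tens, 5 ones (place-value notation) → 3×1000 + 3×100 + 3×10 + 5 = 3335 (decimal)
Compare 4916 vs 3335: smaller = 3335
3335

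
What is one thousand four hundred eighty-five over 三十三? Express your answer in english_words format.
Convert one thousand four hundred eighty-five (English words) → 1×1000 + 4×100 + 85 = 1485 (decimal)
Convert 三十三 (Chinese numeral) → 3×10 + 3 = 33 (decimal)
Compute 1485 ÷ 33 = 45
Convert 45 (decimal) → forty-five (English words)
forty-five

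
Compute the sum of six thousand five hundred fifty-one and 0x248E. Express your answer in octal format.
Convert six thousand five hundred fifty-one (English words) → 6×1000 + 5×100 + 51 = 6551 (decimal)
Convert 0x248E (hexadecimal) → 2×4096 + 4×256 + 8×16 + 14 = 9358 (decimal)
Compute 6551 + 9358 = 15909
Convert 15909 (decimal) → 15909 = 3×4096 + 7×512 + 4×8 + 5 → 0o37045 (octal)
0o37045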